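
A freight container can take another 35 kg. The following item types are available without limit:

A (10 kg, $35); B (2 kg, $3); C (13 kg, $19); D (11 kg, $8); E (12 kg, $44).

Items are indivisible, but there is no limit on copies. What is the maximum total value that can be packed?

$123

Best value-per-unit is E at 44/12; filling with it alone gives 2×44 = 88.
Optimal mix: 1×A + 2×E → weight 34, value 123.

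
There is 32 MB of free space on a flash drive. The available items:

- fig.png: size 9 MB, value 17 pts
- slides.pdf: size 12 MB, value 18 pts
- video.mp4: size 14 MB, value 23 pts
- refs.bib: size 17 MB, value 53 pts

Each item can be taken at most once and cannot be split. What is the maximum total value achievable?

This is a 0/1 knapsack; check combinations near the capacity.
- video.mp4+refs.bib: size 14+17=31, value 23+53=76
- slides.pdf+refs.bib: size 12+17=29, value 18+53=71
- fig.png+refs.bib: size 9+17=26, value 17+53=70
- refs.bib: size 17, value 53
- slides.pdf+video.mp4: size 12+14=26, value 18+23=41
Best: 76 pts.

76 pts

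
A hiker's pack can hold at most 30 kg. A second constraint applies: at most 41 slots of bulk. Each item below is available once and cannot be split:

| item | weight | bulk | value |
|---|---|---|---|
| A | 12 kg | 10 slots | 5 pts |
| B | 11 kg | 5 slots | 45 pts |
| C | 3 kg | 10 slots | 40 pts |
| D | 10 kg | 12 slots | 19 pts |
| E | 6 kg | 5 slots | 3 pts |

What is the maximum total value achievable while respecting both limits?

107 pts

Feasible sets respecting both limits:
- B+C+D+E: weight 30, bulk 32, value 107
- B+C+D: weight 24, bulk 27, value 104
- A+B+C: weight 26, bulk 25, value 90
- B+C+E: weight 20, bulk 20, value 88
Best: 107 pts.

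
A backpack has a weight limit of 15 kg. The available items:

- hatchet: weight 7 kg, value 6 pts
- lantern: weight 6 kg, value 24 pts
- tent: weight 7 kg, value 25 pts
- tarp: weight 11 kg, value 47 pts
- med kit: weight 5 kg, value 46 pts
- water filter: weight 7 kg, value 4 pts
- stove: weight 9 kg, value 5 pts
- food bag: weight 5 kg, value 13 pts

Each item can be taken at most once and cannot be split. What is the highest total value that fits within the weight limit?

71 pts

Check high-value combinations within 15 kg:
- tent+med kit: weight 7+5=12, value 25+46=71
- lantern+med kit: weight 6+5=11, value 24+46=70
- med kit+food bag: weight 5+5=10, value 46+13=59
Best: 71 pts.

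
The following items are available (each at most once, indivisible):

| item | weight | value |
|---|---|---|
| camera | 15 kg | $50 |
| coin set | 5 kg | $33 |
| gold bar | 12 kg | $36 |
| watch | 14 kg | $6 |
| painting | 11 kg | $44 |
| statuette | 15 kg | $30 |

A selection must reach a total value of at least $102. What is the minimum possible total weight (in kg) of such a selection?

Subsets with value ≥ 102, sorted by total weight:
- coin set+gold bar+painting: weight 28, value 113
- camera+coin set+painting: weight 31, value 127
Minimum weight: 28 kg.

28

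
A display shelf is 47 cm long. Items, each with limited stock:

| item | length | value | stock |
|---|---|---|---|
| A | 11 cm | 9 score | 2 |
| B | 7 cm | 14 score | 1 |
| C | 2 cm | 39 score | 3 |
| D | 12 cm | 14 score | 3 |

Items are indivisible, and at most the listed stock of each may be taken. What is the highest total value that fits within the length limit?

Top feasible selections:
- 2×A + 1×B + 3×C + 1×D: length 47, value 163
- 1×B + 3×C + 2×D: length 37, value 159
Best: 163 score.

163 score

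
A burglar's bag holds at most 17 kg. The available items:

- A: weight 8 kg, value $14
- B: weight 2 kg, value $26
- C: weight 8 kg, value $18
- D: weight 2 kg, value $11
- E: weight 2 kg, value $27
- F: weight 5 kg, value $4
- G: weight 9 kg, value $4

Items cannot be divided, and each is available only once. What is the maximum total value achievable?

$82

This is a 0/1 knapsack; check combinations near the capacity.
- B+C+D+E: weight 2+8+2+2=14, value 26+18+11+27=82
- A+B+D+E: weight 8+2+2+2=14, value 14+26+11+27=78
- B+C+E+F: weight 2+8+2+5=17, value 26+18+27+4=75
Best: $82.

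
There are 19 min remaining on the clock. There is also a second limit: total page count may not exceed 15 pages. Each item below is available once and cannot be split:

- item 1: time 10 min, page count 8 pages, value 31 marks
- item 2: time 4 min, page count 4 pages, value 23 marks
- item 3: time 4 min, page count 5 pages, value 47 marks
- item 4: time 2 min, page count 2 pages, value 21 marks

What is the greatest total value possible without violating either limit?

Feasible sets respecting both limits:
- item 1+item 3+item 4: time 16, page count 15, value 99
- item 2+item 3+item 4: time 10, page count 11, value 91
- item 1+item 3: time 14, page count 13, value 78
- item 1+item 2+item 4: time 16, page count 14, value 75
Best: 99 marks.

99 marks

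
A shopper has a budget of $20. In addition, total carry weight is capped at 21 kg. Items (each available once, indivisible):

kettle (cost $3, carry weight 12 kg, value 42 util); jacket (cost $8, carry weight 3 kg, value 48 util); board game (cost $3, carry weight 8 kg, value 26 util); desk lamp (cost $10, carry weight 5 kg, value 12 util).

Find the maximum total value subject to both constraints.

Feasible sets respecting both limits:
- kettle+jacket: cost 11, carry weight 15, value 90
- jacket+board game: cost 11, carry weight 11, value 74
- kettle+board game: cost 6, carry weight 20, value 68
Best: 90 util.

90 util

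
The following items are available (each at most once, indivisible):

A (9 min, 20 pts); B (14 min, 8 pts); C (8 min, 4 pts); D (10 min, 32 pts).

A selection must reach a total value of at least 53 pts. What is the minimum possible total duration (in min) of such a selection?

27

Subsets with value ≥ 53, sorted by total duration:
- A+C+D: duration 27, value 56
- A+B+D: duration 33, value 60
Minimum duration: 27 min.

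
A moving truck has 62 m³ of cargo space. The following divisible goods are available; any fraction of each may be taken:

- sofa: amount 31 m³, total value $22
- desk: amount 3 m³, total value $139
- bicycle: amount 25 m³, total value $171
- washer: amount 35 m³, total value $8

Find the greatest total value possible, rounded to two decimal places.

Take in order of value per unit:
- desk (139/3 per unit): all 3 → value 139, running total 139.00
- bicycle (171/25 per unit): all 25 → value 171, running total 310.00
- sofa (22/31 per unit): all 31 → value 22, running total 332.00
- washer (8/35 per unit): 3 of 35 → value 3×8/35 = 0.6857, running total 332.69
Total 332.69.

332.69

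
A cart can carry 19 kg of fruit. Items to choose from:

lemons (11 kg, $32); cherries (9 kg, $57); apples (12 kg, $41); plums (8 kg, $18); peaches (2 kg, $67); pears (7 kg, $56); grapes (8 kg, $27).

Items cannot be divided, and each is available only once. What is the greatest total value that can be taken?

$180

This is a 0/1 knapsack; check combinations near the capacity.
- cherries+peaches+pears: weight 9+2+7=18, value 57+67+56=180
- cherries+peaches+grapes: weight 9+2+8=19, value 57+67+27=151
- peaches+pears+grapes: weight 2+7+8=17, value 67+56+27=150
- cherries+plums+peaches: weight 9+8+2=19, value 57+18+67=142
Best: $180.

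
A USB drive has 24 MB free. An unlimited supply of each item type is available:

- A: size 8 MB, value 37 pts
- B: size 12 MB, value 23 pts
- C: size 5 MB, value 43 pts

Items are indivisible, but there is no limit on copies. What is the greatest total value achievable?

Best value-per-unit is C at 43/5, and filling with it alone uses size 4×5=20. No mix of the others beats 4×43 = 172.

172 pts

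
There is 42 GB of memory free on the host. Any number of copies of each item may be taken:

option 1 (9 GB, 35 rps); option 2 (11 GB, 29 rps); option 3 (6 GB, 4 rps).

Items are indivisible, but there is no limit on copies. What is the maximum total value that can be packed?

144 rps

Best value-per-unit is option 1 at 35/9; filling with it alone gives 4×35 = 140.
Optimal mix: 4×option 1 + 1×option 3 → memory 42, value 144.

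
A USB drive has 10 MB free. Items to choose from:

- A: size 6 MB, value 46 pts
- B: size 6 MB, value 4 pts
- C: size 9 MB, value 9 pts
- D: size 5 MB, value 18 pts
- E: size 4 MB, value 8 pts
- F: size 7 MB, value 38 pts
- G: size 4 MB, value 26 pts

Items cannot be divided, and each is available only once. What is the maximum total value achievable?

Check high-value combinations within 10 MB:
- A+G: size 6+4=10, value 46+26=72
- A+E: size 6+4=10, value 46+8=54
- A: size 6, value 46
- D+G: size 5+4=9, value 18+26=44
Best: 72 pts.

72 pts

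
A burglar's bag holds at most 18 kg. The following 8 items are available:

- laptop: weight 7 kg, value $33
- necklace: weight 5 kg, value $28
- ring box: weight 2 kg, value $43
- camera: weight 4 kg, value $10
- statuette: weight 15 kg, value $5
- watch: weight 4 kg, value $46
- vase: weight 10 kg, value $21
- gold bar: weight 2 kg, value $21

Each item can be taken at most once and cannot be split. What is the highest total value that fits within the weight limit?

Check high-value combinations within 18 kg:
- laptop+necklace+ring box+watch: weight 7+5+2+4=18, value 33+28+43+46=150
- necklace+ring box+camera+watch+gold bar: weight 5+2+4+4+2=17, value 28+43+10+46+21=148
- laptop+ring box+watch+gold bar: weight 7+2+4+2=15, value 33+43+46+21=143
- necklace+ring box+watch+gold bar: weight 5+2+4+2=13, value 28+43+46+21=138
- laptop+ring box+camera+watch: weight 7+2+4+4=17, value 33+43+10+46=132
Best: $150.

$150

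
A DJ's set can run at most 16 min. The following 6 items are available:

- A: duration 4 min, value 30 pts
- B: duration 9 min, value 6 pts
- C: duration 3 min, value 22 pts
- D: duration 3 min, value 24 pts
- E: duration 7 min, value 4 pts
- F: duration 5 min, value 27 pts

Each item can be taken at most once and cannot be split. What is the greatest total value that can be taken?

Check high-value combinations within 16 min:
- A+C+D+F: duration 4+3+3+5=15, value 30+22+24+27=103
- A+D+F: duration 4+3+5=12, value 30+24+27=81
- A+C+F: duration 4+3+5=12, value 30+22+27=79
- A+C+D: duration 4+3+3=10, value 30+22+24=76
- C+D+F: duration 3+3+5=11, value 22+24+27=73
Best: 103 pts.

103 pts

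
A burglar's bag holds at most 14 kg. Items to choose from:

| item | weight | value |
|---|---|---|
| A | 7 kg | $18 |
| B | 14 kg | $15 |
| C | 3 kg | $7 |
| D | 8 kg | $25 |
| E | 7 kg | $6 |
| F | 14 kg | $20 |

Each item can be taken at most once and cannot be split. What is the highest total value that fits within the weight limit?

$32

Check high-value combinations within 14 kg:
- C+D: weight 3+8=11, value 7+25=32
- D: weight 8, value 25
- A+C: weight 7+3=10, value 18+7=25
- A+E: weight 7+7=14, value 18+6=24
Best: $32.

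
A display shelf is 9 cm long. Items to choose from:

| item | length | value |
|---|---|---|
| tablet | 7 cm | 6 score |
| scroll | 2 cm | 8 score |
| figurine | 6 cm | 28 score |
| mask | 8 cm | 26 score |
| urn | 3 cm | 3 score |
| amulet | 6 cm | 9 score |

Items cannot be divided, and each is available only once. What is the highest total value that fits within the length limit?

36 score

Check high-value combinations within 9 cm:
- scroll+figurine: length 2+6=8, value 8+28=36
- figurine+urn: length 6+3=9, value 28+3=31
- figurine: length 6, value 28
- mask: length 8, value 26
- scroll+amulet: length 2+6=8, value 8+9=17
Best: 36 score.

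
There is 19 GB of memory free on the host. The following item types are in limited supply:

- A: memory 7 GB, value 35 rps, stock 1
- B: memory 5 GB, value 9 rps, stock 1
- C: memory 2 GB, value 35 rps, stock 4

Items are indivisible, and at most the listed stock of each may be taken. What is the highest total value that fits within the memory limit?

175 rps

Best selections within memory 19 and stock limits:
- 1×A + 4×C: memory 15, value 175
- 1×B + 4×C: memory 13, value 149
- 1×A + 1×B + 3×C: memory 18, value 149
- 4×C: memory 8, value 140
Best: 175 rps.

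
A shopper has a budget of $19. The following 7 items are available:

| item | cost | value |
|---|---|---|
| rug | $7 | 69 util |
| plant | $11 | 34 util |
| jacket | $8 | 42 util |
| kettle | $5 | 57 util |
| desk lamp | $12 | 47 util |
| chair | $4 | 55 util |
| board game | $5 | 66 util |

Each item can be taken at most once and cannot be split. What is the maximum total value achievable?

Check high-value combinations within $19:
- rug+kettle+board game: cost 7+5+5=17, value 69+57+66=192
- rug+chair+board game: cost 7+4+5=16, value 69+55+66=190
- rug+kettle+chair: cost 7+5+4=16, value 69+57+55=181
- kettle+chair+board game: cost 5+4+5=14, value 57+55+66=178
Best: 192 util.

192 util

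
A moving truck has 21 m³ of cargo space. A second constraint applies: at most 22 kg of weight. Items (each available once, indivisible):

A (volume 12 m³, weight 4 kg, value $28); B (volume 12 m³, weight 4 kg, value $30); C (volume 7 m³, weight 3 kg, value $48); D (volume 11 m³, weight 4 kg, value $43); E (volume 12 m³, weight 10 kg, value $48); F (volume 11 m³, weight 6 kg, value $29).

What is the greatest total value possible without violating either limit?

$96

Feasible sets respecting both limits:
- C+E: volume 19, weight 13, value 96
- C+D: volume 18, weight 7, value 91
- B+C: volume 19, weight 7, value 78
Best: $96.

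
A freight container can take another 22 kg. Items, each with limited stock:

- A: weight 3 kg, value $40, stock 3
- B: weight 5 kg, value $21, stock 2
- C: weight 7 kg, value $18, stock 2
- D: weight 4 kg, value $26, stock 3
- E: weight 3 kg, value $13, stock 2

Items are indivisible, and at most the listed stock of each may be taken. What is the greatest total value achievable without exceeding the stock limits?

$198

Top feasible selections:
- 3×A + 3×D: weight 21, value 198
- 3×A + 1×B + 2×D: weight 22, value 193
Best: $198.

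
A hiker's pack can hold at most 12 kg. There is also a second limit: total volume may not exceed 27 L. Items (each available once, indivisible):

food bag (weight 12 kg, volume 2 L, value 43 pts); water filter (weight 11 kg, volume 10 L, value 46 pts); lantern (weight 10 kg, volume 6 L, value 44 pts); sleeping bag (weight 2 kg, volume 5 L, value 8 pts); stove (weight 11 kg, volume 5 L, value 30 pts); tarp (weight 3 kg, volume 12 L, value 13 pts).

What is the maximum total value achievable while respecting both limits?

52 pts

Feasible sets respecting both limits:
- lantern+sleeping bag: weight 12, volume 11, value 52
- water filter: weight 11, volume 10, value 46
- lantern: weight 10, volume 6, value 44
- food bag: weight 12, volume 2, value 43
Best: 52 pts.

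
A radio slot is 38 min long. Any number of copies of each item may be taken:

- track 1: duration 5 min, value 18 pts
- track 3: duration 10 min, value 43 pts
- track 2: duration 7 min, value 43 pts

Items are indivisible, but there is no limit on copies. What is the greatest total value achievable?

Best value-per-unit is track 2 at 43/7; filling with it alone gives 5×43 = 215.
Optimal mix: 1×track 3 + 4×track 2 → duration 38, value 215.

215 pts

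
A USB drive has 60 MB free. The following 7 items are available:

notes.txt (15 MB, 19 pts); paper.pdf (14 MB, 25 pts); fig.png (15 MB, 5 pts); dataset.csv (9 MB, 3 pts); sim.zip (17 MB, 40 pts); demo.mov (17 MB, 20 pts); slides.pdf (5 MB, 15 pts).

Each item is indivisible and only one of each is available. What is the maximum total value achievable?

102 pts

Check high-value combinations within 60 MB:
- notes.txt+paper.pdf+dataset.csv+sim.zip+slides.pdf: size 15+14+9+17+5=60, value 19+25+3+40+15=102
- paper.pdf+sim.zip+demo.mov+slides.pdf: size 14+17+17+5=53, value 25+40+20+15=100
- notes.txt+paper.pdf+sim.zip+slides.pdf: size 15+14+17+5=51, value 19+25+40+15=99
- notes.txt+sim.zip+demo.mov+slides.pdf: size 15+17+17+5=54, value 19+40+20+15=94
Best: 102 pts.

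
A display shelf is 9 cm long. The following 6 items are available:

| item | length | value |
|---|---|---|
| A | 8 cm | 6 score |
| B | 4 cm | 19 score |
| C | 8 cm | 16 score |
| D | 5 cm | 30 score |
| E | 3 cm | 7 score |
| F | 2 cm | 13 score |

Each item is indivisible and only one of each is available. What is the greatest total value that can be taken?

49 score

Check high-value combinations within 9 cm:
- B+D: length 4+5=9, value 19+30=49
- D+F: length 5+2=7, value 30+13=43
- B+E+F: length 4+3+2=9, value 19+7+13=39
Best: 49 score.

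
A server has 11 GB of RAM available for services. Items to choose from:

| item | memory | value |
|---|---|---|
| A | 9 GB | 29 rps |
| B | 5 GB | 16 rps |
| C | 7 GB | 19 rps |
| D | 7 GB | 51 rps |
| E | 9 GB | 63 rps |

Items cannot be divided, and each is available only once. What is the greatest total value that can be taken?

63 rps

This is a 0/1 knapsack; check combinations near the capacity.
- E: memory 9, value 63
- D: memory 7, value 51
- A: memory 9, value 29
Best: 63 rps.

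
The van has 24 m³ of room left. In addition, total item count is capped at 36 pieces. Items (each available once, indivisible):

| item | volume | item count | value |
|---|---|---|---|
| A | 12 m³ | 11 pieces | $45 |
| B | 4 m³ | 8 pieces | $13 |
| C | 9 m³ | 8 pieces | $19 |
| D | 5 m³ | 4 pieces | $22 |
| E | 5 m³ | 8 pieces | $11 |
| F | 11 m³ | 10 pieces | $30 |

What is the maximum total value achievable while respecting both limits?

$80

Feasible sets respecting both limits:
- A+B+D: volume 21, item count 23, value 80
- A+D+E: volume 22, item count 23, value 78
- A+F: volume 23, item count 21, value 75
- A+B+E: volume 21, item count 27, value 69
Best: $80.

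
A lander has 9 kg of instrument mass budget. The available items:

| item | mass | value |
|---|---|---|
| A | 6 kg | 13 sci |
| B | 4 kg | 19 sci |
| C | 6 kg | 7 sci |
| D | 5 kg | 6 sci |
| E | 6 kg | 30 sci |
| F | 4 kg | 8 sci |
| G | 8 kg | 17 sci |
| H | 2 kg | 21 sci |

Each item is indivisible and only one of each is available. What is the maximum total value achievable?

This is a 0/1 knapsack; check combinations near the capacity.
- E+H: mass 6+2=8, value 30+21=51
- B+H: mass 4+2=6, value 19+21=40
- A+H: mass 6+2=8, value 13+21=34
Best: 51 sci.

51 sci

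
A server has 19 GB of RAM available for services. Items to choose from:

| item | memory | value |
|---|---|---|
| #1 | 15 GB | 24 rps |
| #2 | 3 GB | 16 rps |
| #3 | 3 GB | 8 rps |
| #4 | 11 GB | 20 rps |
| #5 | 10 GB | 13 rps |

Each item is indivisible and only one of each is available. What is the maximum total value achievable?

44 rps

Check high-value combinations within 19 GB:
- #2+#3+#4: memory 3+3+11=17, value 16+8+20=44
- #1+#2: memory 15+3=18, value 24+16=40
- #2+#3+#5: memory 3+3+10=16, value 16+8+13=37
- #2+#4: memory 3+11=14, value 16+20=36
- #1+#3: memory 15+3=18, value 24+8=32
Best: 44 rps.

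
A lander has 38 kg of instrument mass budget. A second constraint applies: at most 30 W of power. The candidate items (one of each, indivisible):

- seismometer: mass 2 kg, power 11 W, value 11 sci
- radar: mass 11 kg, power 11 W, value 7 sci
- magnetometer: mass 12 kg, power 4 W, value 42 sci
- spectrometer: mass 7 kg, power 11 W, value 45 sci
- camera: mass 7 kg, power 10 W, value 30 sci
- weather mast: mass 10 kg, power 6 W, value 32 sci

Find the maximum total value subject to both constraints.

Feasible sets respecting both limits:
- magnetometer+spectrometer+weather mast: mass 29, power 21, value 119
- magnetometer+spectrometer+camera: mass 26, power 25, value 117
- spectrometer+camera+weather mast: mass 24, power 27, value 107
- magnetometer+camera+weather mast: mass 29, power 20, value 104
Best: 119 sci.

119 sci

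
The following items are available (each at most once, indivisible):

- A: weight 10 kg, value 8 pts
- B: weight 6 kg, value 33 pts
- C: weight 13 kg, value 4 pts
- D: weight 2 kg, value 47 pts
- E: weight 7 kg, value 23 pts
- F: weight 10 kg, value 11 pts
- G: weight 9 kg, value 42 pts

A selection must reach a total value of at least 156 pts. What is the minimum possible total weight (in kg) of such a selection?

Subsets with value ≥ 156, sorted by total weight:
- B+D+E+F+G: weight 34, value 156
- A+B+D+E+F+G: weight 44, value 164
- B+C+D+E+F+G: weight 47, value 160
- A+B+C+D+E+G: weight 47, value 157
Minimum weight: 34 kg.

34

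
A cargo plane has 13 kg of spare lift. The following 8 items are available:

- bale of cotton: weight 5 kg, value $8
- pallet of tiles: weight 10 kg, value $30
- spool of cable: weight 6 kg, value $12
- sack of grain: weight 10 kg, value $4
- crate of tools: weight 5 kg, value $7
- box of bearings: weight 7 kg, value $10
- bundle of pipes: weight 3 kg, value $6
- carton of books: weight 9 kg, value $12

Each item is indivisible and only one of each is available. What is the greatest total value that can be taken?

$36

Check high-value combinations within 13 kg:
- pallet of tiles+bundle of pipes: weight 10+3=13, value 30+6=36
- pallet of tiles: weight 10, value 30
- spool of cable+box of bearings: weight 6+7=13, value 12+10=22
- bale of cotton+crate of tools+bundle of pipes: weight 5+5+3=13, value 8+7+6=21
- bale of cotton+spool of cable: weight 5+6=11, value 8+12=20
Best: $36.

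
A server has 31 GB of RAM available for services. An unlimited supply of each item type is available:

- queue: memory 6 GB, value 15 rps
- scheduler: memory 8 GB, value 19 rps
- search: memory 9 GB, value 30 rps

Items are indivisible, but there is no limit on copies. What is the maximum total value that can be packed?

Best value-per-unit is search at 30/9; filling with it alone gives 3×30 = 90.
Optimal mix: 2×queue + 2×search → memory 30, value 90.

90 rps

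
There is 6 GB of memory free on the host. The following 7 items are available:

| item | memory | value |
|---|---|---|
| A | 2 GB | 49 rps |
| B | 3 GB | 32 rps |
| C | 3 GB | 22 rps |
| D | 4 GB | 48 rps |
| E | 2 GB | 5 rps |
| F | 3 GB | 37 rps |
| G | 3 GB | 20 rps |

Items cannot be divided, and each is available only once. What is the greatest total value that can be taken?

97 rps

This is a 0/1 knapsack; check combinations near the capacity.
- A+D: memory 2+4=6, value 49+48=97
- A+F: memory 2+3=5, value 49+37=86
- A+B: memory 2+3=5, value 49+32=81
- A+C: memory 2+3=5, value 49+22=71
Best: 97 rps.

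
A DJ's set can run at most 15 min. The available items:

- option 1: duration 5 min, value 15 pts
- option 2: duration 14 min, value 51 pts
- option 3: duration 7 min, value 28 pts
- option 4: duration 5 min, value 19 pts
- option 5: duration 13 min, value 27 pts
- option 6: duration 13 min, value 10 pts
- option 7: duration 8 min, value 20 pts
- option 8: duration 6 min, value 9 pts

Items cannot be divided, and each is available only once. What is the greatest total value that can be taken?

Check high-value combinations within 15 min:
- option 2: duration 14, value 51
- option 3+option 7: duration 7+8=15, value 28+20=48
- option 3+option 4: duration 7+5=12, value 28+19=47
Best: 51 pts.

51 pts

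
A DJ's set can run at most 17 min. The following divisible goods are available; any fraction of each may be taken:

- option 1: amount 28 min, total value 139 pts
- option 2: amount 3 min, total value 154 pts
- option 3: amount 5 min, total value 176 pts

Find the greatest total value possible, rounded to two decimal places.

Take in order of value per unit:
- option 2 (154/3 per unit): all 3 → value 154, running total 154.00
- option 3 (176/5 per unit): all 5 → value 176, running total 330.00
- option 1 (139/28 per unit): 9 of 28 → value 9×139/28 = 44.6786, running total 374.68
Total 374.68.

374.68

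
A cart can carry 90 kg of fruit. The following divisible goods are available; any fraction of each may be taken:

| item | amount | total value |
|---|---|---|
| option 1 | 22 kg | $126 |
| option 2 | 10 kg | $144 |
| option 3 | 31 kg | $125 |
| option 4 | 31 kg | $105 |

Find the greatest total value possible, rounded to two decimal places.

486.45

Take in order of value per unit:
- option 2 (144/10 per unit): all 10 → value 144, running total 144.00
- option 1 (126/22 per unit): all 22 → value 126, running total 270.00
- option 3 (125/31 per unit): all 31 → value 125, running total 395.00
- option 4 (105/31 per unit): 27 of 31 → value 27×105/31 = 91.4516, running total 486.45
Total 486.45.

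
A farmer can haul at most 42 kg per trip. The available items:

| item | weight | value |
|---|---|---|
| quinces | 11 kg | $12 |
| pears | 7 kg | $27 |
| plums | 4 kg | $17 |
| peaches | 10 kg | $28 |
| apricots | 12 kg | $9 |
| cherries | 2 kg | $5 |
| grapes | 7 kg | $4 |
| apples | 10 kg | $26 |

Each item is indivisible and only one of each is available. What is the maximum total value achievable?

Check high-value combinations within 42 kg:
- quinces+pears+plums+peaches+apples: weight 11+7+4+10+10=42, value 12+27+17+28+26=110
- pears+plums+peaches+cherries+grapes+apples: weight 7+4+10+2+7+10=40, value 27+17+28+5+4+26=107
- pears+plums+peaches+cherries+apples: weight 7+4+10+2+10=33, value 27+17+28+5+26=103
- pears+plums+peaches+grapes+apples: weight 7+4+10+7+10=38, value 27+17+28+4+26=102
- pears+plums+peaches+apples: weight 7+4+10+10=31, value 27+17+28+26=98
Best: $110.

$110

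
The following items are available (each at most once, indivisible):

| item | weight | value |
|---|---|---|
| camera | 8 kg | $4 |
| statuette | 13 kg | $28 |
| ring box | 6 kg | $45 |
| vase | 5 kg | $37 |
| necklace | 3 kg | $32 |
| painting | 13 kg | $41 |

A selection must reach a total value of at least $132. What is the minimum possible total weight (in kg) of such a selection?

27

Subsets with value ≥ 132, sorted by total weight:
- ring box+vase+necklace+painting: weight 27, value 155
- statuette+ring box+vase+necklace: weight 27, value 142
- statuette+vase+necklace+painting: weight 34, value 138
Minimum weight: 27 kg.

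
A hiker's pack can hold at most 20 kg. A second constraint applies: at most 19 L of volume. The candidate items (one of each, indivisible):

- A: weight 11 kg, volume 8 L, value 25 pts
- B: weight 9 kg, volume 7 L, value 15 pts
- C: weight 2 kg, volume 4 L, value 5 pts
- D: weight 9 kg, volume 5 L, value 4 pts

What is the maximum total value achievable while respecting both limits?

Feasible sets respecting both limits:
- A+B: weight 20, volume 15, value 40
- A+C: weight 13, volume 12, value 30
- A+D: weight 20, volume 13, value 29
- A: weight 11, volume 8, value 25
Best: 40 pts.

40 pts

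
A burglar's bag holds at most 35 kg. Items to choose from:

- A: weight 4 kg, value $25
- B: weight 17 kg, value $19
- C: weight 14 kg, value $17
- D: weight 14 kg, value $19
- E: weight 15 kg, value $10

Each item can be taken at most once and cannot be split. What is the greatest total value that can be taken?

$63

Check high-value combinations within 35 kg:
- A+B+D: weight 4+17+14=35, value 25+19+19=63
- A+C+D: weight 4+14+14=32, value 25+17+19=61
- A+B+C: weight 4+17+14=35, value 25+19+17=61
- A+D+E: weight 4+14+15=33, value 25+19+10=54
- A+C+E: weight 4+14+15=33, value 25+17+10=52
Best: $63.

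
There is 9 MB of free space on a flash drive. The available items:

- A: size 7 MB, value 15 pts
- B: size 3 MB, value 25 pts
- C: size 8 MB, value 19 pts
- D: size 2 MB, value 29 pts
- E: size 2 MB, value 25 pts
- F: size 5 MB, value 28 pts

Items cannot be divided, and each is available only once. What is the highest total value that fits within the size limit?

82 pts

Check high-value combinations within 9 MB:
- D+E+F: size 2+2+5=9, value 29+25+28=82
- B+D+E: size 3+2+2=7, value 25+29+25=79
- D+F: size 2+5=7, value 29+28=57
Best: 82 pts.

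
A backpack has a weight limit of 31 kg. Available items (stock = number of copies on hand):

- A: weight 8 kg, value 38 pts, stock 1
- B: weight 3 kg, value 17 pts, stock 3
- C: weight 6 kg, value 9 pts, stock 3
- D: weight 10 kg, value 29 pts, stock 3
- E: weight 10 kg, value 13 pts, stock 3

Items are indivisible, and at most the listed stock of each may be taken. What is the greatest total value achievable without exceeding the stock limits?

118 pts

Best selections within weight 31 and stock limits:
- 1×A + 3×B + 1×D: weight 27, value 118
- 1×A + 1×B + 2×D: weight 31, value 113
Best: 118 pts.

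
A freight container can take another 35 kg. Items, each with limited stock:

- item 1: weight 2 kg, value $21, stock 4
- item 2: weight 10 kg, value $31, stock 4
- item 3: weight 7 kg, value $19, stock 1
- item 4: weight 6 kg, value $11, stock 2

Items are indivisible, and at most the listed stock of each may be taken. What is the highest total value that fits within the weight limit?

$165

Best selections within weight 35 and stock limits:
- 4×item 1 + 2×item 2 + 1×item 3: weight 35, value 165
- 4×item 1 + 2×item 2 + 1×item 4: weight 34, value 157
- 4×item 1 + 2×item 2: weight 28, value 146
- 4×item 1 + 1×item 2 + 1×item 3 + 1×item 4: weight 31, value 145
Best: $165.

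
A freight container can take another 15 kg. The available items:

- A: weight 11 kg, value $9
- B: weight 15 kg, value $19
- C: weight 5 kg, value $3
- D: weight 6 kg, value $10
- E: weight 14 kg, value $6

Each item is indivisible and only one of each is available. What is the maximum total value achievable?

$19

This is a 0/1 knapsack; check combinations near the capacity.
- B: weight 15, value 19
- C+D: weight 5+6=11, value 3+10=13
- D: weight 6, value 10
Best: $19.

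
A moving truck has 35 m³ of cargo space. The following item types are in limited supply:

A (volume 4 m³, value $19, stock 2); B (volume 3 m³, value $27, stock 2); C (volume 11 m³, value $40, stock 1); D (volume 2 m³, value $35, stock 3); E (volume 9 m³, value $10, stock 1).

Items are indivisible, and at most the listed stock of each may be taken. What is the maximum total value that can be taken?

Top feasible selections:
- 2×A + 2×B + 1×C + 3×D: volume 31, value 237
- 1×A + 2×B + 1×C + 3×D: volume 27, value 218
- 2×A + 1×B + 1×C + 3×D: volume 28, value 210
Best: $237.

$237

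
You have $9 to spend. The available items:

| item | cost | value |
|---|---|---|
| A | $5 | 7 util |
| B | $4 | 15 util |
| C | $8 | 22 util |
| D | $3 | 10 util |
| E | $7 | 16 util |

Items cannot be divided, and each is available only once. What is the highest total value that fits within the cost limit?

This is a 0/1 knapsack; check combinations near the capacity.
- B+D: cost 4+3=7, value 15+10=25
- C: cost 8, value 22
- A+B: cost 5+4=9, value 7+15=22
Best: 25 util.

25 util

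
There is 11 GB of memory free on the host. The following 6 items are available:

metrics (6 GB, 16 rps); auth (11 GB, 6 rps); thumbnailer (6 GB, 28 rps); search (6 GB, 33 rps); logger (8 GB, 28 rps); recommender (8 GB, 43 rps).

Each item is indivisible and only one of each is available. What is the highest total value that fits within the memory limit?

Check high-value combinations within 11 GB:
- recommender: memory 8, value 43
- search: memory 6, value 33
- thumbnailer: memory 6, value 28
- logger: memory 8, value 28
- metrics: memory 6, value 16
Best: 43 rps.

43 rps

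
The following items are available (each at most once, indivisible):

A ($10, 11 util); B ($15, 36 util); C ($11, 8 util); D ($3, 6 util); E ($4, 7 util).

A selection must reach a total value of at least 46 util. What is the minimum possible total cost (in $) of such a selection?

22

Subsets with value ≥ 46, sorted by total cost:
- B+D+E: cost 22, value 49
- A+B: cost 25, value 47
Minimum cost: 22 $.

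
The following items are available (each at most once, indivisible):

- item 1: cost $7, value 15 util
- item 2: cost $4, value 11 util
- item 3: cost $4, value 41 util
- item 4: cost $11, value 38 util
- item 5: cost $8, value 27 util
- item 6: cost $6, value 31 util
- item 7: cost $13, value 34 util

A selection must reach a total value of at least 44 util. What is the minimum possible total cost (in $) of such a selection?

8

Subsets with value ≥ 44, sorted by total cost:
- item 2+item 3: cost 8, value 52
- item 3+item 6: cost 10, value 72
- item 1+item 3: cost 11, value 56
- item 3+item 5: cost 12, value 68
Minimum cost: 8 $.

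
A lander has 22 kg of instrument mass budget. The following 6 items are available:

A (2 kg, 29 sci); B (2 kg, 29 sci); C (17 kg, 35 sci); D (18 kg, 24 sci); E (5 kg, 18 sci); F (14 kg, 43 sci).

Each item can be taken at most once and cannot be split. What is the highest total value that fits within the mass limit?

Check high-value combinations within 22 kg:
- A+B+F: mass 2+2+14=18, value 29+29+43=101
- A+B+C: mass 2+2+17=21, value 29+29+35=93
- A+E+F: mass 2+5+14=21, value 29+18+43=90
- B+E+F: mass 2+5+14=21, value 29+18+43=90
Best: 101 sci.

101 sci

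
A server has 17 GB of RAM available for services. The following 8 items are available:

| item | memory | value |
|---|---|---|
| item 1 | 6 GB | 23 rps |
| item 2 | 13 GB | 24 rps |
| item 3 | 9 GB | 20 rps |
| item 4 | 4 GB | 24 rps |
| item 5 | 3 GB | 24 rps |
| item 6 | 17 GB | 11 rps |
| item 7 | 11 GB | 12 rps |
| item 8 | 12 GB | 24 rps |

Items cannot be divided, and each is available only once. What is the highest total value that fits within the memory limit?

71 rps

This is a 0/1 knapsack; check combinations near the capacity.
- item 1+item 4+item 5: memory 6+4+3=13, value 23+24+24=71
- item 3+item 4+item 5: memory 9+4+3=16, value 20+24+24=68
- item 4+item 5: memory 4+3=7, value 24+24=48
- item 5+item 8: memory 3+12=15, value 24+24=48
Best: 71 rps.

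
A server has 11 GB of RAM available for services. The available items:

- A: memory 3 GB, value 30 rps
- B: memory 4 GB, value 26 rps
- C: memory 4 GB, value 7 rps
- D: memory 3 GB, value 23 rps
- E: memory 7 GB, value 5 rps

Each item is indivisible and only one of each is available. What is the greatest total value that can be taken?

Check high-value combinations within 11 GB:
- A+B+D: memory 3+4+3=10, value 30+26+23=79
- A+B+C: memory 3+4+4=11, value 30+26+7=63
- A+C+D: memory 3+4+3=10, value 30+7+23=60
- A+B: memory 3+4=7, value 30+26=56
Best: 79 rps.

79 rps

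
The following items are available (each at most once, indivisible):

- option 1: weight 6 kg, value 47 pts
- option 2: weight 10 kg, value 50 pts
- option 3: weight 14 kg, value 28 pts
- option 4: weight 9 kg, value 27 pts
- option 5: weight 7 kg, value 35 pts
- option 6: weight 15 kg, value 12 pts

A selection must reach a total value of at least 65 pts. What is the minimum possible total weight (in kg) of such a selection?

Subsets with value ≥ 65, sorted by total weight:
- option 1+option 5: weight 13, value 82
- option 1+option 4: weight 15, value 74
Minimum weight: 13 kg.

13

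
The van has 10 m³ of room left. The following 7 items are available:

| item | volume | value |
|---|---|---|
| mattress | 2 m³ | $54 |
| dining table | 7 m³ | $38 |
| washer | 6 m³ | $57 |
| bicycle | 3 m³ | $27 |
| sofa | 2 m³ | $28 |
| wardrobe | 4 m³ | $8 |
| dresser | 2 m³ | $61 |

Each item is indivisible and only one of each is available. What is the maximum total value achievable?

Check high-value combinations within 10 m³:
- mattress+washer+dresser: volume 2+6+2=10, value 54+57+61=172
- mattress+bicycle+sofa+dresser: volume 2+3+2+2=9, value 54+27+28+61=170
- mattress+sofa+wardrobe+dresser: volume 2+2+4+2=10, value 54+28+8+61=151
Best: $172.

$172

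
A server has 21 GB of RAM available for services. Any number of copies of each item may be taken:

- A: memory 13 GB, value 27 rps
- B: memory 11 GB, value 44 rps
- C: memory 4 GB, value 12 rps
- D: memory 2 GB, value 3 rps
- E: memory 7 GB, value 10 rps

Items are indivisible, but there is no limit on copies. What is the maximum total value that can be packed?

Best value-per-unit is B at 44/11; filling with it alone gives 1×44 = 44.
Optimal mix: 1×B + 2×C + 1×D → memory 21, value 71.

71 rps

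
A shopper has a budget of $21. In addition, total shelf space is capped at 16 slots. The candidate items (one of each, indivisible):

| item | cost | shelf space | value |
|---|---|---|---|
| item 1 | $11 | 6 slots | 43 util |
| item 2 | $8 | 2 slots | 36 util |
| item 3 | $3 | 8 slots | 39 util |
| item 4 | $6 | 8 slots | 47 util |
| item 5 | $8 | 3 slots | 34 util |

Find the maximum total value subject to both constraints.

Feasible sets respecting both limits:
- item 2+item 3+item 5: cost 19, shelf space 13, value 109
- item 1+item 4: cost 17, shelf space 14, value 90
- item 3+item 4: cost 9, shelf space 16, value 86
Best: 109 util.

109 util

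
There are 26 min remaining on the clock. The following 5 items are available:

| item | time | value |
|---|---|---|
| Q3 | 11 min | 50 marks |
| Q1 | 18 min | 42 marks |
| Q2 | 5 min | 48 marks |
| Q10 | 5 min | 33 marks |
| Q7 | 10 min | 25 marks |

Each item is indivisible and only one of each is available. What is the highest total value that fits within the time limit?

131 marks

This is a 0/1 knapsack; check combinations near the capacity.
- Q3+Q2+Q10: time 11+5+5=21, value 50+48+33=131
- Q3+Q2+Q7: time 11+5+10=26, value 50+48+25=123
- Q3+Q10+Q7: time 11+5+10=26, value 50+33+25=108
- Q2+Q10+Q7: time 5+5+10=20, value 48+33+25=106
- Q3+Q2: time 11+5=16, value 50+48=98
Best: 131 marks.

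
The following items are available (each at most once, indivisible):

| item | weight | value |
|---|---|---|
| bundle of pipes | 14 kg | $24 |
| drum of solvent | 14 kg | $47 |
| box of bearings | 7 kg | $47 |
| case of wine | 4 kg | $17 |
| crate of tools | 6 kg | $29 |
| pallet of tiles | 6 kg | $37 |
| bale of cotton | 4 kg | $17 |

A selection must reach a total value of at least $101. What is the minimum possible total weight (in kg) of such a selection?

Subsets with value ≥ 101, sorted by total weight:
- box of bearings+case of wine+pallet of tiles: weight 17, value 101
- box of bearings+pallet of tiles+bale of cotton: weight 17, value 101
- box of bearings+crate of tools+pallet of tiles: weight 19, value 113
Minimum weight: 17 kg.

17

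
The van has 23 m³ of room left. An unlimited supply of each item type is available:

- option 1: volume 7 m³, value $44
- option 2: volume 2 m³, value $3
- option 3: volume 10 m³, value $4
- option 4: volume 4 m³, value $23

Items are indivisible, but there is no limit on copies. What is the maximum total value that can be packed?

$136

Best value-per-unit is option 1 at 44/7; filling with it alone gives 3×44 = 132.
Optimal mix: 1×option 1 + 4×option 4 → volume 23, value 136.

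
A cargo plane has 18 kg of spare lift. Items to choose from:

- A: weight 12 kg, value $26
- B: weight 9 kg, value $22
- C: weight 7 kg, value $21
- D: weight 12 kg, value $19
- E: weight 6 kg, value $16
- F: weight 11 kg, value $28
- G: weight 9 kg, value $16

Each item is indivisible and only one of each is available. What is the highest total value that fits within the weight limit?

This is a 0/1 knapsack; check combinations near the capacity.
- C+F: weight 7+11=18, value 21+28=49
- E+F: weight 6+11=17, value 16+28=44
- B+C: weight 9+7=16, value 22+21=43
Best: $49.

$49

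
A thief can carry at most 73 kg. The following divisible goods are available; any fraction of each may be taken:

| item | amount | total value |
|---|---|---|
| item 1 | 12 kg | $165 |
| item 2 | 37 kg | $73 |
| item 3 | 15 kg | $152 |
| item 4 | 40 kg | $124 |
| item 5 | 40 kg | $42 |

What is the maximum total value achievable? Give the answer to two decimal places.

Take in order of value per unit:
- item 1 (165/12 per unit): all 12 → value 165, running total 165.00
- item 3 (152/15 per unit): all 15 → value 152, running total 317.00
- item 4 (124/40 per unit): all 40 → value 124, running total 441.00
- item 2 (73/37 per unit): 6 of 37 → value 6×73/37 = 11.8378, running total 452.84
Total 452.84.

452.84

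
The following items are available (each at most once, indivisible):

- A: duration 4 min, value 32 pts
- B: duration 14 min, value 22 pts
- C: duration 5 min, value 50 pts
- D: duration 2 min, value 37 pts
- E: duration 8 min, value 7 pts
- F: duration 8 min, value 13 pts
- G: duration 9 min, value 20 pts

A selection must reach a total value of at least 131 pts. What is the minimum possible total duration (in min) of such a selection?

19

Subsets with value ≥ 131, sorted by total duration:
- A+C+D+F: duration 19, value 132
- A+C+D+G: duration 20, value 139
- A+B+C+D: duration 25, value 141
Minimum duration: 19 min.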